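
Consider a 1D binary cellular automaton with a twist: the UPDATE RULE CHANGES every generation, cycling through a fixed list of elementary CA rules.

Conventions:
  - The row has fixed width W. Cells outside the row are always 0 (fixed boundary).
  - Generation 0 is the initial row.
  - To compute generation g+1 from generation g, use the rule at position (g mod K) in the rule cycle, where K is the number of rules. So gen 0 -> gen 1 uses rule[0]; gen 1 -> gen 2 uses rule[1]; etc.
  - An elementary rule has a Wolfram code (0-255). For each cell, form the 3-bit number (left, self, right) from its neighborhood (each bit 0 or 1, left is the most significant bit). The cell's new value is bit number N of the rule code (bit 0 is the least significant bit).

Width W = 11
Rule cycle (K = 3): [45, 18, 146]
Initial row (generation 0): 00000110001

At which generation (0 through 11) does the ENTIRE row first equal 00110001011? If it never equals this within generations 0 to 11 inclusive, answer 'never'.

Answer: never

Derivation:
Gen 0: 00000110001
Gen 1 (rule 45): 11110100101
Gen 2 (rule 18): 00000011000
Gen 3 (rule 146): 00000100100
Gen 4 (rule 45): 11110100101
Gen 5 (rule 18): 00000011000
Gen 6 (rule 146): 00000100100
Gen 7 (rule 45): 11110100101
Gen 8 (rule 18): 00000011000
Gen 9 (rule 146): 00000100100
Gen 10 (rule 45): 11110100101
Gen 11 (rule 18): 00000011000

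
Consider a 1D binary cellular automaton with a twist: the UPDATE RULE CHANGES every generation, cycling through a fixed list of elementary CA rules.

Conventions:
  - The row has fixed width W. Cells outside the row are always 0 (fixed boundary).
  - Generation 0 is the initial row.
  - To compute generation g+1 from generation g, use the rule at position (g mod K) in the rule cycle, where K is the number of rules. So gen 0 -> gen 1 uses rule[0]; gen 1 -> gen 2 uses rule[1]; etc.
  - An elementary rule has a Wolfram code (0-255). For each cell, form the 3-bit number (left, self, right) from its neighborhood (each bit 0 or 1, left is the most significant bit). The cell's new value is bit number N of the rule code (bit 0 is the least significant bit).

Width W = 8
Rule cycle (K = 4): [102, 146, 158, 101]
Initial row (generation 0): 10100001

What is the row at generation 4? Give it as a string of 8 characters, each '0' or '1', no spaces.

Gen 0: 10100001
Gen 1 (rule 102): 11100011
Gen 2 (rule 146): 01010100
Gen 3 (rule 158): 11010110
Gen 4 (rule 101): 01111010

Answer: 01111010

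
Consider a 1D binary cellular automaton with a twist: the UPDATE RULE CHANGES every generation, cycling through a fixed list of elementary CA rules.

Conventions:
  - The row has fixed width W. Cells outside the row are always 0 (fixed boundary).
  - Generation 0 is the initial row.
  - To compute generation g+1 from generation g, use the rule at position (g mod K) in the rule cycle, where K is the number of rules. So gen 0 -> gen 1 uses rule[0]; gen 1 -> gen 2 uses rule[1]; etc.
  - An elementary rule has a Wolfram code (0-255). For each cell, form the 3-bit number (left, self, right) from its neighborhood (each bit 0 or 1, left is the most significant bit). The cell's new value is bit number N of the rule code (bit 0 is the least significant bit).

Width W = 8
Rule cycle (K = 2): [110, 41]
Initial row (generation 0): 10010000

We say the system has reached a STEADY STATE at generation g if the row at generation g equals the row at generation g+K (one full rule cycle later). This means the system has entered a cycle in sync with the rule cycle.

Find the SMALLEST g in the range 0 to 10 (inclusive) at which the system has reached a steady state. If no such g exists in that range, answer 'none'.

Answer: none

Derivation:
Gen 0: 10010000
Gen 1 (rule 110): 10110000
Gen 2 (rule 41): 01100111
Gen 3 (rule 110): 11101101
Gen 4 (rule 41): 10011010
Gen 5 (rule 110): 10111110
Gen 6 (rule 41): 01100000
Gen 7 (rule 110): 11100000
Gen 8 (rule 41): 10001111
Gen 9 (rule 110): 10011001
Gen 10 (rule 41): 00010000
Gen 11 (rule 110): 00110000
Gen 12 (rule 41): 10100111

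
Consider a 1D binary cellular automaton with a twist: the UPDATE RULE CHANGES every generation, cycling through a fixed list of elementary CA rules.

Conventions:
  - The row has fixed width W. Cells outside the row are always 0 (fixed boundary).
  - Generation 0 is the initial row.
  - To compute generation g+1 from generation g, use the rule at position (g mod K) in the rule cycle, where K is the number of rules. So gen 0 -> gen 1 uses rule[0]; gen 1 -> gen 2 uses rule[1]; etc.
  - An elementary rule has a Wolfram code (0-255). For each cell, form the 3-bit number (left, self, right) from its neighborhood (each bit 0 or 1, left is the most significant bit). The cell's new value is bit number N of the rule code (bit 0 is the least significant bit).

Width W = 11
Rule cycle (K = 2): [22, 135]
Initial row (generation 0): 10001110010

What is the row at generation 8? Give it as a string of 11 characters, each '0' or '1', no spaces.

Answer: 11111011111

Derivation:
Gen 0: 10001110010
Gen 1 (rule 22): 11010001111
Gen 2 (rule 135): 00010110110
Gen 3 (rule 22): 00110000001
Gen 4 (rule 135): 11000111111
Gen 5 (rule 22): 00101000000
Gen 6 (rule 135): 11101011111
Gen 7 (rule 22): 00001000000
Gen 8 (rule 135): 11111011111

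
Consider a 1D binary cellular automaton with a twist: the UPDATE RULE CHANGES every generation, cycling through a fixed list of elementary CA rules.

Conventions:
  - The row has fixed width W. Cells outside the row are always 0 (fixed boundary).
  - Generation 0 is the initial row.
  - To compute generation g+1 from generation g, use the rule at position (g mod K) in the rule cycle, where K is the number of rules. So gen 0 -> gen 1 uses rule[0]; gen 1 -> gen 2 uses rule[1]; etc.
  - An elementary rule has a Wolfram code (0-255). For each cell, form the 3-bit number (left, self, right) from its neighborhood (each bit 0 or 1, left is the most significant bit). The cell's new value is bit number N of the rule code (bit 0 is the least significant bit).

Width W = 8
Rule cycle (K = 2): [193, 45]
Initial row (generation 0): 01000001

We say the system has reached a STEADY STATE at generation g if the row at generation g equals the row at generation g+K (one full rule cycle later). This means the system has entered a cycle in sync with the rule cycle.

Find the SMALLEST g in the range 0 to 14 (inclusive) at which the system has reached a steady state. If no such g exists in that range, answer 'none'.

Gen 0: 01000001
Gen 1 (rule 193): 00011100
Gen 2 (rule 45): 11010001
Gen 3 (rule 193): 01000100
Gen 4 (rule 45): 01010101
Gen 5 (rule 193): 00000000
Gen 6 (rule 45): 11111111
Gen 7 (rule 193): 01111111
Gen 8 (rule 45): 01000000
Gen 9 (rule 193): 00011111
Gen 10 (rule 45): 11010000
Gen 11 (rule 193): 01000111
Gen 12 (rule 45): 01010100
Gen 13 (rule 193): 00000001
Gen 14 (rule 45): 11111101
Gen 15 (rule 193): 01111100
Gen 16 (rule 45): 01000001

Answer: none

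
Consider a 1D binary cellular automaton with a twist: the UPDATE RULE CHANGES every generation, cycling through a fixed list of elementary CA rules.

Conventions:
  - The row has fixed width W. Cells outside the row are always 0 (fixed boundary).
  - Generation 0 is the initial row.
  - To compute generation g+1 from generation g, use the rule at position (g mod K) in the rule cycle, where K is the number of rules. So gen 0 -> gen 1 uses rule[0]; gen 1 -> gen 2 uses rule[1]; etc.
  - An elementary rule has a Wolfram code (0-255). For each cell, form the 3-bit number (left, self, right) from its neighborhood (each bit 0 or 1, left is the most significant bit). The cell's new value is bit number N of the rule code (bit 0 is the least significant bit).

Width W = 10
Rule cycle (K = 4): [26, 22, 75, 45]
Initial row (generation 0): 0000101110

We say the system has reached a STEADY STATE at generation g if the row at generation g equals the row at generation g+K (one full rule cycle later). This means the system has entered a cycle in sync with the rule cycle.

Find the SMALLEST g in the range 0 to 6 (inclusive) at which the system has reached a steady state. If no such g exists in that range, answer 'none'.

Answer: none

Derivation:
Gen 0: 0000101110
Gen 1 (rule 26): 0001001001
Gen 2 (rule 22): 0011111111
Gen 3 (rule 75): 1110000001
Gen 4 (rule 45): 1000111101
Gen 5 (rule 26): 0101100000
Gen 6 (rule 22): 1100010000
Gen 7 (rule 75): 1101100111
Gen 8 (rule 45): 1011000100
Gen 9 (rule 26): 0010101010
Gen 10 (rule 22): 0110101011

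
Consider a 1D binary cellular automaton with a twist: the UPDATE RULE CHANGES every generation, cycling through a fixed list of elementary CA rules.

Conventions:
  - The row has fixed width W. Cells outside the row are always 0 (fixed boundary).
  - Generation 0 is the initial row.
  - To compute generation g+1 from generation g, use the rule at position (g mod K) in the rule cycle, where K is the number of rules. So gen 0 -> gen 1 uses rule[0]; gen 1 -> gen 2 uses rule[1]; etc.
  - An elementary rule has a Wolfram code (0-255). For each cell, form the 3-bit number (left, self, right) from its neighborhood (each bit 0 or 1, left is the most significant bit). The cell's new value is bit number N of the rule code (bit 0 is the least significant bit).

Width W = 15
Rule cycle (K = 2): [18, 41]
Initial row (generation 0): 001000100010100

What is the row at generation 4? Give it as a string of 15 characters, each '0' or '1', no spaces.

Gen 0: 001000100010100
Gen 1 (rule 18): 010101010100010
Gen 2 (rule 41): 001010101001000
Gen 3 (rule 18): 010000000110100
Gen 4 (rule 41): 000111110101001

Answer: 000111110101001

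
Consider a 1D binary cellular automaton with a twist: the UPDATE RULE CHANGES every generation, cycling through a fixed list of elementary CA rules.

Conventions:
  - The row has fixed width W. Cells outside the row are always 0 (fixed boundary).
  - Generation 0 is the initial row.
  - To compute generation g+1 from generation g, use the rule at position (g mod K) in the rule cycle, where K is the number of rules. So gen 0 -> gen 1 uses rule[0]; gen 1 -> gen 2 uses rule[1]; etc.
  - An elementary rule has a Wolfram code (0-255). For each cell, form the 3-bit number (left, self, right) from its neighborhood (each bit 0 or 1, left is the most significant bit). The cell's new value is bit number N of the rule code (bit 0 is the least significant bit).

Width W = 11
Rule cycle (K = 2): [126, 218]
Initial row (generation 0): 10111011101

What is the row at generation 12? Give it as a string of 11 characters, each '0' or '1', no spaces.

Answer: 00111011100

Derivation:
Gen 0: 10111011101
Gen 1 (rule 126): 11101110111
Gen 2 (rule 218): 11101110111
Gen 3 (rule 126): 10111011101
Gen 4 (rule 218): 00111011100
Gen 5 (rule 126): 01101110110
Gen 6 (rule 218): 11101110111
Gen 7 (rule 126): 10111011101
Gen 8 (rule 218): 00111011100
Gen 9 (rule 126): 01101110110
Gen 10 (rule 218): 11101110111
Gen 11 (rule 126): 10111011101
Gen 12 (rule 218): 00111011100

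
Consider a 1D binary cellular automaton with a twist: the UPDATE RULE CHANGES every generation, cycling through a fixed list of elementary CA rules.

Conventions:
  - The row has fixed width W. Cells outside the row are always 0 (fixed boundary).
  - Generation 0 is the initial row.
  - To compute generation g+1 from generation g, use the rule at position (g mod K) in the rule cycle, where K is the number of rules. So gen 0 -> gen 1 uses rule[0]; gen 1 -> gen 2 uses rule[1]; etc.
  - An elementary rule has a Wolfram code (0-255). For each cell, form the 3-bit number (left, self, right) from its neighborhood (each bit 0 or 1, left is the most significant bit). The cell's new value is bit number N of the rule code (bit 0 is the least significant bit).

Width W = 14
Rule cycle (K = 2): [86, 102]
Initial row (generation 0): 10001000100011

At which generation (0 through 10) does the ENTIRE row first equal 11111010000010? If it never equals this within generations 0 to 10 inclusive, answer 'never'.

Gen 0: 10001000100011
Gen 1 (rule 86): 11011101110101
Gen 2 (rule 102): 01100110011111
Gen 3 (rule 86): 10111011100001
Gen 4 (rule 102): 11001100100011
Gen 5 (rule 86): 01110111110101
Gen 6 (rule 102): 10011000011111
Gen 7 (rule 86): 11101100100001
Gen 8 (rule 102): 00110101100011
Gen 9 (rule 86): 01010100110101
Gen 10 (rule 102): 11111101011111

Answer: never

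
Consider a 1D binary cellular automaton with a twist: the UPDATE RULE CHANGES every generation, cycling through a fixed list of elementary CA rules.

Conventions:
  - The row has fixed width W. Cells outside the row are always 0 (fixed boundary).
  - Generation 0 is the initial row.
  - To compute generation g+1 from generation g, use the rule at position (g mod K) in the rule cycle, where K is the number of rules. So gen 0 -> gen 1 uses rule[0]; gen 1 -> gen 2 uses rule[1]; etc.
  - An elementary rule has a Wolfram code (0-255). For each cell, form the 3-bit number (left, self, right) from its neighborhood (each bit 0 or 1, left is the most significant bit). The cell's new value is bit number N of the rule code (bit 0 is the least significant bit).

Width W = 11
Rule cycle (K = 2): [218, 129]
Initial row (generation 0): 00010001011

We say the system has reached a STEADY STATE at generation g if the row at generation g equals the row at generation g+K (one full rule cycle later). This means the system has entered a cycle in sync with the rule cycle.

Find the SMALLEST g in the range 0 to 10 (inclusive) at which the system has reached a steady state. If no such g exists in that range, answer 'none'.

Gen 0: 00010001011
Gen 1 (rule 218): 00101010011
Gen 2 (rule 129): 10000000000
Gen 3 (rule 218): 01000000000
Gen 4 (rule 129): 00011111111
Gen 5 (rule 218): 00111111111
Gen 6 (rule 129): 10011111110
Gen 7 (rule 218): 01111111111
Gen 8 (rule 129): 00111111110
Gen 9 (rule 218): 01111111111
Gen 10 (rule 129): 00111111110
Gen 11 (rule 218): 01111111111
Gen 12 (rule 129): 00111111110

Answer: 7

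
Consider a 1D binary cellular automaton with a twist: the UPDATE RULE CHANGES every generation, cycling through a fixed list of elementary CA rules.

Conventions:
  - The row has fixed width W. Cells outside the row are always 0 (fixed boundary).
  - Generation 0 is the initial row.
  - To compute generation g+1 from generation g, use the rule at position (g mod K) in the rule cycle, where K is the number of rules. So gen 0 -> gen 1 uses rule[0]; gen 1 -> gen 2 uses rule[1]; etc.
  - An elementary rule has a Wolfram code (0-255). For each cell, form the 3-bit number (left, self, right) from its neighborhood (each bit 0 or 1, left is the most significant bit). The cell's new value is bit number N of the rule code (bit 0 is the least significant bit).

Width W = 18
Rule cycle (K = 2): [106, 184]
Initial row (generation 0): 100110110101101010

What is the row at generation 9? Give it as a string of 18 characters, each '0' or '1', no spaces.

Gen 0: 100110110101101010
Gen 1 (rule 106): 001111111011110100
Gen 2 (rule 184): 001111110111101010
Gen 3 (rule 106): 011000011100110100
Gen 4 (rule 184): 010100011010101010
Gen 5 (rule 106): 101000111101010100
Gen 6 (rule 184): 010100111010101010
Gen 7 (rule 106): 101001101101010100
Gen 8 (rule 184): 010101011010101010
Gen 9 (rule 106): 101010111101010100

Answer: 101010111101010100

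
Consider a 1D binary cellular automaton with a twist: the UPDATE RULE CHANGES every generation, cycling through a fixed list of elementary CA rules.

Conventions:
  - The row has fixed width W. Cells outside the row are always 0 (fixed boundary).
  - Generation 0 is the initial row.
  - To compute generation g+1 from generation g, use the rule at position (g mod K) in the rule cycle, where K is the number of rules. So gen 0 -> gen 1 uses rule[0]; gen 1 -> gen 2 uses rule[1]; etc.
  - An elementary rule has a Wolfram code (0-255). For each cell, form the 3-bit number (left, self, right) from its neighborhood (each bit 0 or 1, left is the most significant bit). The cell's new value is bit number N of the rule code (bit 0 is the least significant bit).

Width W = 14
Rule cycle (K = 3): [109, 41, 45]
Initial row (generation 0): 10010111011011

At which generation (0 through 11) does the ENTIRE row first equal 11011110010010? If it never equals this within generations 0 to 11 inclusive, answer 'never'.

Answer: never

Derivation:
Gen 0: 10010111011011
Gen 1 (rule 109): 10011101111111
Gen 2 (rule 41): 00010011000000
Gen 3 (rule 45): 11010010011111
Gen 4 (rule 109): 11110010010001
Gen 5 (rule 41): 10000000000100
Gen 6 (rule 45): 10111111110101
Gen 7 (rule 109): 11100000011111
Gen 8 (rule 41): 10001111010000
Gen 9 (rule 45): 10101000110111
Gen 10 (rule 109): 11111010111101
Gen 11 (rule 41): 10000101100010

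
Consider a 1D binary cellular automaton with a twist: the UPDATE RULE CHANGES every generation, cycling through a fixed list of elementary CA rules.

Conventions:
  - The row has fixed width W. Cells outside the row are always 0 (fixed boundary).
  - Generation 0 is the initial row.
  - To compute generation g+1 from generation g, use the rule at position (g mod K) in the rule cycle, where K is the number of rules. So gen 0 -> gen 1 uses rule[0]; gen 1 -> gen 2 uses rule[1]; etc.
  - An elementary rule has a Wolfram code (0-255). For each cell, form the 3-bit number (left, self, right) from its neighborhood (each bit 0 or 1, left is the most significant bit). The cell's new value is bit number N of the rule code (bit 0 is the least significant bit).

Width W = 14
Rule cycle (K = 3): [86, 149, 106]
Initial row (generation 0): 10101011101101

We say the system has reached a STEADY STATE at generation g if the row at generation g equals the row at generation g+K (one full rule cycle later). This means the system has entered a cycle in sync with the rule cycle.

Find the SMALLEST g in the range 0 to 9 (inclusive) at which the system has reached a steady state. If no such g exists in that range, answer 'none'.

Answer: none

Derivation:
Gen 0: 10101011101101
Gen 1 (rule 86): 10101000100101
Gen 2 (rule 149): 10101110110101
Gen 3 (rule 106): 01011011111010
Gen 4 (rule 86): 11001000001011
Gen 5 (rule 149): 00101111101000
Gen 6 (rule 106): 01011000110000
Gen 7 (rule 86): 11001101011000
Gen 8 (rule 149): 00100001000111
Gen 9 (rule 106): 01000010001101
Gen 10 (rule 86): 11100111010101
Gen 11 (rule 149): 01010010010101
Gen 12 (rule 106): 10100100101010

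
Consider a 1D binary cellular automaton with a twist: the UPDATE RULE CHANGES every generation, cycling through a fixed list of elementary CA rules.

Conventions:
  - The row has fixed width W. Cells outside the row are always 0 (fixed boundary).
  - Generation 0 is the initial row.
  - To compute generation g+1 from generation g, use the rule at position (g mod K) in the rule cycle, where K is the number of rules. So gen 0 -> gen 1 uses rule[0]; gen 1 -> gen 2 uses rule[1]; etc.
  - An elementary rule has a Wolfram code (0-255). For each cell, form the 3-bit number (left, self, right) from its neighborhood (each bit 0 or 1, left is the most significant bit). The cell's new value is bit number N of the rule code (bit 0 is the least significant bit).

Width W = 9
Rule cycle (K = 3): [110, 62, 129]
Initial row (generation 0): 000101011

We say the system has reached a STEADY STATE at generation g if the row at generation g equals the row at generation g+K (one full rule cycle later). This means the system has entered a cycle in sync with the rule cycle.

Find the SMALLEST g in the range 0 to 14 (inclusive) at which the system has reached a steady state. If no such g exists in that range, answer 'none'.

Gen 0: 000101011
Gen 1 (rule 110): 001111111
Gen 2 (rule 62): 011000000
Gen 3 (rule 129): 000011111
Gen 4 (rule 110): 000110001
Gen 5 (rule 62): 001101011
Gen 6 (rule 129): 100000000
Gen 7 (rule 110): 100000000
Gen 8 (rule 62): 110000000
Gen 9 (rule 129): 000111111
Gen 10 (rule 110): 001100001
Gen 11 (rule 62): 011010011
Gen 12 (rule 129): 000000000
Gen 13 (rule 110): 000000000
Gen 14 (rule 62): 000000000
Gen 15 (rule 129): 111111111
Gen 16 (rule 110): 100000001
Gen 17 (rule 62): 110000011

Answer: none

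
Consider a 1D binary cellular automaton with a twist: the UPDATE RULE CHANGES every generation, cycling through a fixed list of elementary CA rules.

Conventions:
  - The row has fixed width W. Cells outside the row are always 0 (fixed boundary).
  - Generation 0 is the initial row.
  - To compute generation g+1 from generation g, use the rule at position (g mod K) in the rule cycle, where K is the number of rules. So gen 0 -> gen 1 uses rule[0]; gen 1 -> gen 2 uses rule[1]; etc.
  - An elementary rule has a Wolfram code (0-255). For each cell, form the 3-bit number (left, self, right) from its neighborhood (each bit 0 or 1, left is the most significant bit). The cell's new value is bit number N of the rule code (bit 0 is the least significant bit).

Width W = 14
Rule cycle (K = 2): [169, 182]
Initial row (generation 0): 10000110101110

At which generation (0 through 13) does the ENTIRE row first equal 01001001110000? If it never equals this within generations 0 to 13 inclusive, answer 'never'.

Gen 0: 10000110101110
Gen 1 (rule 169): 00110101011100
Gen 2 (rule 182): 01001111101010
Gen 3 (rule 169): 00001111010100
Gen 4 (rule 182): 00010110111110
Gen 5 (rule 169): 11001101111100
Gen 6 (rule 182): 00110010111010
Gen 7 (rule 169): 10100001110100
Gen 8 (rule 182): 11110010101110
Gen 9 (rule 169): 11100001011100
Gen 10 (rule 182): 01010011101010
Gen 11 (rule 169): 00100011010100
Gen 12 (rule 182): 01110100111110
Gen 13 (rule 169): 01101000111100

Answer: never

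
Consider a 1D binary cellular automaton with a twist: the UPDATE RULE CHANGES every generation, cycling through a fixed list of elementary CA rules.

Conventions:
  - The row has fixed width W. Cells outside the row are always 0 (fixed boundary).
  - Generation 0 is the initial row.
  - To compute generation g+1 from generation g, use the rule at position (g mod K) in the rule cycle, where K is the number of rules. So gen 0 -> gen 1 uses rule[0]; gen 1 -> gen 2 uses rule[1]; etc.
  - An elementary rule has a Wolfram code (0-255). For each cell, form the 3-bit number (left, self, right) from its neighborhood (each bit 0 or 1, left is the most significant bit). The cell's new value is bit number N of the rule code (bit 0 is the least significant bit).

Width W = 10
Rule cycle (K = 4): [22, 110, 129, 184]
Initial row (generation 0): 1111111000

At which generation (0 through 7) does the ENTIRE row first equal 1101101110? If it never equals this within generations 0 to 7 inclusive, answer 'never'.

Answer: never

Derivation:
Gen 0: 1111111000
Gen 1 (rule 22): 0000000100
Gen 2 (rule 110): 0000001100
Gen 3 (rule 129): 1111100001
Gen 4 (rule 184): 1111010000
Gen 5 (rule 22): 0000011000
Gen 6 (rule 110): 0000111000
Gen 7 (rule 129): 1110010011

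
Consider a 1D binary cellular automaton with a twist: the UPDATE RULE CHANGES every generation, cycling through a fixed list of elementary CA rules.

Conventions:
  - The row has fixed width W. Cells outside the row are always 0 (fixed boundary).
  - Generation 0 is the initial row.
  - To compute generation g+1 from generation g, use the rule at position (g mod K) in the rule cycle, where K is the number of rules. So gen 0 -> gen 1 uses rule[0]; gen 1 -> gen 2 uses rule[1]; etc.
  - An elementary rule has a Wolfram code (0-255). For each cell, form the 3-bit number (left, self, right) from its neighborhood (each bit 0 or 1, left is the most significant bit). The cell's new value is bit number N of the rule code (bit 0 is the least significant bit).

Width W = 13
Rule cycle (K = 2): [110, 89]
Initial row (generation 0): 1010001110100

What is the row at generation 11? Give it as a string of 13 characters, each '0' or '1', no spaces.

Gen 0: 1010001110100
Gen 1 (rule 110): 1110011011100
Gen 2 (rule 89): 1011011010111
Gen 3 (rule 110): 1111111111101
Gen 4 (rule 89): 1000000000100
Gen 5 (rule 110): 1000000001100
Gen 6 (rule 89): 0111111101111
Gen 7 (rule 110): 1100000111001
Gen 8 (rule 89): 1111110101100
Gen 9 (rule 110): 1000011111100
Gen 10 (rule 89): 0111010000111
Gen 11 (rule 110): 1101110001101

Answer: 1101110001101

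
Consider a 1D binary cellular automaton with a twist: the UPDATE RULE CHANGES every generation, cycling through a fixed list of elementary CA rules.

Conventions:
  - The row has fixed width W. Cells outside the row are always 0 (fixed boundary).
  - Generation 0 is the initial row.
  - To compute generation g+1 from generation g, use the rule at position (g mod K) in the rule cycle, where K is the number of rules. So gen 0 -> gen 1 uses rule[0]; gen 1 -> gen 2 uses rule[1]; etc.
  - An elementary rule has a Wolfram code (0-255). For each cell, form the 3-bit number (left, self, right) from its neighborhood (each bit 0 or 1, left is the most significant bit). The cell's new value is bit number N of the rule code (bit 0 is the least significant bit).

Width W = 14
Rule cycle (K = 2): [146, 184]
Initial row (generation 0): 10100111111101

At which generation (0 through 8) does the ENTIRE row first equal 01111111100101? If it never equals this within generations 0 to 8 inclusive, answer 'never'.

Gen 0: 10100111111101
Gen 1 (rule 146): 00011011111000
Gen 2 (rule 184): 00010111110100
Gen 3 (rule 146): 00100011100010
Gen 4 (rule 184): 00010011010001
Gen 5 (rule 146): 00101100001010
Gen 6 (rule 184): 00011010000101
Gen 7 (rule 146): 00100001001000
Gen 8 (rule 184): 00010000100100

Answer: never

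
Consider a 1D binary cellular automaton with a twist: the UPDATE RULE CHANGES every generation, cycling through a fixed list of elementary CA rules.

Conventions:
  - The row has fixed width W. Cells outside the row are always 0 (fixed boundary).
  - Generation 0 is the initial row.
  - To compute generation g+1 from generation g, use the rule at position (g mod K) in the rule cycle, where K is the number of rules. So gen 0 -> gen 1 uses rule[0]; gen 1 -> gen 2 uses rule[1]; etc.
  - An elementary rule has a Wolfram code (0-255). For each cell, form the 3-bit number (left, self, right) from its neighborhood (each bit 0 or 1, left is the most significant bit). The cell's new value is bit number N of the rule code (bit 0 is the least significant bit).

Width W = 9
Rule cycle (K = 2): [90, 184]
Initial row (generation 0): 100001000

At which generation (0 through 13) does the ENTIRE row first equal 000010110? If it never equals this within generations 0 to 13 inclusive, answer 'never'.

Answer: never

Derivation:
Gen 0: 100001000
Gen 1 (rule 90): 010010100
Gen 2 (rule 184): 001001010
Gen 3 (rule 90): 010110001
Gen 4 (rule 184): 001101000
Gen 5 (rule 90): 011100100
Gen 6 (rule 184): 011010010
Gen 7 (rule 90): 111001101
Gen 8 (rule 184): 110101010
Gen 9 (rule 90): 110000001
Gen 10 (rule 184): 101000000
Gen 11 (rule 90): 000100000
Gen 12 (rule 184): 000010000
Gen 13 (rule 90): 000101000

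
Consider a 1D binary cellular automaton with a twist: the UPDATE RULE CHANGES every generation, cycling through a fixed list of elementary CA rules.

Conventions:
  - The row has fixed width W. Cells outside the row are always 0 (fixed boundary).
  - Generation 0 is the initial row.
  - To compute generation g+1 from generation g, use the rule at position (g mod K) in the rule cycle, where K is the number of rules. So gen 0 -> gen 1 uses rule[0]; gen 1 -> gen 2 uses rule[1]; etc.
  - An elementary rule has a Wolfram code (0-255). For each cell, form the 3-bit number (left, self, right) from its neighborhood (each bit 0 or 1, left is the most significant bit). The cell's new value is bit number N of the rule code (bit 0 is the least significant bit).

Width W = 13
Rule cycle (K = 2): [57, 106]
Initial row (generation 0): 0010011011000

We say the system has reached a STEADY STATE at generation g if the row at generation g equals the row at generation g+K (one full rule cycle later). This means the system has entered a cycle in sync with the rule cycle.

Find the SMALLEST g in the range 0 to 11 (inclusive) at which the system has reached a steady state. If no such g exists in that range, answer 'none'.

Gen 0: 0010011011000
Gen 1 (rule 57): 1001010110111
Gen 2 (rule 106): 0010101111101
Gen 3 (rule 57): 1001011000010
Gen 4 (rule 106): 0010111000100
Gen 5 (rule 57): 1001100110011
Gen 6 (rule 106): 0011101110111
Gen 7 (rule 57): 1010011001100
Gen 8 (rule 106): 0100111011100
Gen 9 (rule 57): 0010100110011
Gen 10 (rule 106): 0101001110111
Gen 11 (rule 57): 0010101001100
Gen 12 (rule 106): 0101010011100
Gen 13 (rule 57): 0010101010011

Answer: none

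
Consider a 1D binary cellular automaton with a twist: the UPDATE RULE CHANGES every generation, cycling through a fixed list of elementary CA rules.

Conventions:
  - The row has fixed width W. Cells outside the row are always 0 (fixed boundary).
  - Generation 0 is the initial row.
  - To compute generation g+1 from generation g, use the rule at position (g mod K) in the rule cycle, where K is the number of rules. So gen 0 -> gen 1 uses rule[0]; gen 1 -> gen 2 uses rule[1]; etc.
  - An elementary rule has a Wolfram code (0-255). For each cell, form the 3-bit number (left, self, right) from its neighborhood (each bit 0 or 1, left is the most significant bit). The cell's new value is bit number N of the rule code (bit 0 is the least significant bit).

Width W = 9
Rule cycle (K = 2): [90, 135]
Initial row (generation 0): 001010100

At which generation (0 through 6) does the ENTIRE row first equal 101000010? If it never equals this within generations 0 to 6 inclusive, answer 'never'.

Gen 0: 001010100
Gen 1 (rule 90): 010000010
Gen 2 (rule 135): 110111110
Gen 3 (rule 90): 110100011
Gen 4 (rule 135): 000101100
Gen 5 (rule 90): 001001110
Gen 6 (rule 135): 111010100

Answer: never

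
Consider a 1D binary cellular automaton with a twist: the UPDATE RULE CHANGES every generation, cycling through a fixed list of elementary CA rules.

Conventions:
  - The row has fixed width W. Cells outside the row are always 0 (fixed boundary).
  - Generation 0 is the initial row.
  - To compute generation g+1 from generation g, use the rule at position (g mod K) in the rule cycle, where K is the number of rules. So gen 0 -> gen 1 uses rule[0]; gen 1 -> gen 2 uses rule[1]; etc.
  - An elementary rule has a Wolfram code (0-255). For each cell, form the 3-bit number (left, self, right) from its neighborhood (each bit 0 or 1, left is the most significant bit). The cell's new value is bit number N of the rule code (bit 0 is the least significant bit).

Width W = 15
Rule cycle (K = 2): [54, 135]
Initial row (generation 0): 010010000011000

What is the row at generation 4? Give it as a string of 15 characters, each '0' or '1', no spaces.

Gen 0: 010010000011000
Gen 1 (rule 54): 111111000100100
Gen 2 (rule 135): 011110011101101
Gen 3 (rule 54): 100001100010011
Gen 4 (rule 135): 101110001110100

Answer: 101110001110100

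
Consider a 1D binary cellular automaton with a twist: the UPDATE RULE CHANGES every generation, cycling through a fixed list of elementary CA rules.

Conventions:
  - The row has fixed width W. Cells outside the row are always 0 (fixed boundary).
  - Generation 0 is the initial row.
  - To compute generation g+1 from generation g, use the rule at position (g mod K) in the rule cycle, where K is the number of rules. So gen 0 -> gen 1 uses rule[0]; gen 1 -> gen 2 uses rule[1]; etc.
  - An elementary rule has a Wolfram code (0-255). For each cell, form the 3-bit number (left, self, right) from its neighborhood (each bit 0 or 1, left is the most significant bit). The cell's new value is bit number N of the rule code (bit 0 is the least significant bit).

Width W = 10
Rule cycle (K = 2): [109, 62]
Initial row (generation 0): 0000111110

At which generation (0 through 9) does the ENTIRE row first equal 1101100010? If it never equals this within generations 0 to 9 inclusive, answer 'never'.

Answer: never

Derivation:
Gen 0: 0000111110
Gen 1 (rule 109): 1110100010
Gen 2 (rule 62): 1001110111
Gen 3 (rule 109): 1001011101
Gen 4 (rule 62): 1111110011
Gen 5 (rule 109): 1000010011
Gen 6 (rule 62): 1100111110
Gen 7 (rule 109): 1100100010
Gen 8 (rule 62): 1011110111
Gen 9 (rule 109): 1110011101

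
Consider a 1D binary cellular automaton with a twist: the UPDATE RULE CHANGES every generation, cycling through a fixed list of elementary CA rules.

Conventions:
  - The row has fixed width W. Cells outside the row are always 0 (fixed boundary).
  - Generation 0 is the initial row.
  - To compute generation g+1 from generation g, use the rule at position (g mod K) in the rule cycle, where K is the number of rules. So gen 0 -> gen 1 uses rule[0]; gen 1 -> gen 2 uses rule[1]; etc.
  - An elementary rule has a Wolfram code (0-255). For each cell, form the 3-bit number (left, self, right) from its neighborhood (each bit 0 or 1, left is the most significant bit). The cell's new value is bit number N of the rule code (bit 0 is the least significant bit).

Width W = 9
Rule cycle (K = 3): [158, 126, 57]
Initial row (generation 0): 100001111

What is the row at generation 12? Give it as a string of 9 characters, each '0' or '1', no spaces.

Answer: 011111010

Derivation:
Gen 0: 100001111
Gen 1 (rule 158): 110011110
Gen 2 (rule 126): 111110011
Gen 3 (rule 57): 100001010
Gen 4 (rule 158): 110011011
Gen 5 (rule 126): 111111111
Gen 6 (rule 57): 100000000
Gen 7 (rule 158): 110000000
Gen 8 (rule 126): 111000000
Gen 9 (rule 57): 100111111
Gen 10 (rule 158): 111111110
Gen 11 (rule 126): 100000011
Gen 12 (rule 57): 011111010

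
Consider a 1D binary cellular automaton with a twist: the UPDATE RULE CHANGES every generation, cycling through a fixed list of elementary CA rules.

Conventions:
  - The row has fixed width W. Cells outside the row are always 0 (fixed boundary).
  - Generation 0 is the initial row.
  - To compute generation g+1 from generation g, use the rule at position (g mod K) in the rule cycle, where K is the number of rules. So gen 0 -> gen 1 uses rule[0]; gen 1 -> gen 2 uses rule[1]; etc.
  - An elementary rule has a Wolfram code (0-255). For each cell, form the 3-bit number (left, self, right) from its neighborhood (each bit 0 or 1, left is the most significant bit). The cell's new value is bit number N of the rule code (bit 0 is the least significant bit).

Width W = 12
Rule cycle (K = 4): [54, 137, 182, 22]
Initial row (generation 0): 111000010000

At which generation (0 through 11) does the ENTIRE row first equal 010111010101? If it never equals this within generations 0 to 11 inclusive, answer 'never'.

Gen 0: 111000010000
Gen 1 (rule 54): 000100111000
Gen 2 (rule 137): 110000110011
Gen 3 (rule 182): 001001001100
Gen 4 (rule 22): 011111110010
Gen 5 (rule 54): 100000001111
Gen 6 (rule 137): 001111101110
Gen 7 (rule 182): 010111010101
Gen 8 (rule 22): 110000010101
Gen 9 (rule 54): 001000111111
Gen 10 (rule 137): 100010111110
Gen 11 (rule 182): 110111011101

Answer: 7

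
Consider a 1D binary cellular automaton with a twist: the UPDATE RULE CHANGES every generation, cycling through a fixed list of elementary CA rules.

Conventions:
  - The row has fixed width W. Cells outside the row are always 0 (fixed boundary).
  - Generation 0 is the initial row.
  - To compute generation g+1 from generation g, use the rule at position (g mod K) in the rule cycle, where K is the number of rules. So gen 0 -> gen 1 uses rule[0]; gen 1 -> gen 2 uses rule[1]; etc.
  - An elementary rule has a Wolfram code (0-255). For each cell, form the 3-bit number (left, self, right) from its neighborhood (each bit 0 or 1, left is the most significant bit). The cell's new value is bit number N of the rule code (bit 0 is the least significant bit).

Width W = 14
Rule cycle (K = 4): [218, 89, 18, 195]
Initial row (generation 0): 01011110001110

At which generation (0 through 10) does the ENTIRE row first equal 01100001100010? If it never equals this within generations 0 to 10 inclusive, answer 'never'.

Gen 0: 01011110001110
Gen 1 (rule 218): 10011111011111
Gen 2 (rule 89): 01010001010001
Gen 3 (rule 18): 10001010001010
Gen 4 (rule 195): 00110000110000
Gen 5 (rule 218): 01111001111000
Gen 6 (rule 89): 01001101001111
Gen 7 (rule 18): 10110000110000
Gen 8 (rule 195): 00010111010111
Gen 9 (rule 218): 00100111000111
Gen 10 (rule 89): 10010101110101

Answer: never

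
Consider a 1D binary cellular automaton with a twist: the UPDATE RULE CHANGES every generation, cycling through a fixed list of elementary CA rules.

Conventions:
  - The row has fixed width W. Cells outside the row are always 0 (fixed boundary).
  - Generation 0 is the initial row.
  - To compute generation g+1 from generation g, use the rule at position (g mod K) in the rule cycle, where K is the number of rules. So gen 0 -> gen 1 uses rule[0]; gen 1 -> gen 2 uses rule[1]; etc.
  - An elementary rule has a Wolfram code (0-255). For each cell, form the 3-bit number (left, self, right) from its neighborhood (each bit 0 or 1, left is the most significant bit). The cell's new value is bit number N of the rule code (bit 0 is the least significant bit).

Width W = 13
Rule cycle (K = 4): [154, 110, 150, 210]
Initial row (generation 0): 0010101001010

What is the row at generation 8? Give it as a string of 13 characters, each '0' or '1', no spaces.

Answer: 0110100100111

Derivation:
Gen 0: 0010101001010
Gen 1 (rule 154): 0100000110001
Gen 2 (rule 110): 1100001110011
Gen 3 (rule 150): 0010010101100
Gen 4 (rule 210): 0101100000110
Gen 5 (rule 154): 1001010001101
Gen 6 (rule 110): 1011110011111
Gen 7 (rule 150): 1001101101110
Gen 8 (rule 210): 0110100100111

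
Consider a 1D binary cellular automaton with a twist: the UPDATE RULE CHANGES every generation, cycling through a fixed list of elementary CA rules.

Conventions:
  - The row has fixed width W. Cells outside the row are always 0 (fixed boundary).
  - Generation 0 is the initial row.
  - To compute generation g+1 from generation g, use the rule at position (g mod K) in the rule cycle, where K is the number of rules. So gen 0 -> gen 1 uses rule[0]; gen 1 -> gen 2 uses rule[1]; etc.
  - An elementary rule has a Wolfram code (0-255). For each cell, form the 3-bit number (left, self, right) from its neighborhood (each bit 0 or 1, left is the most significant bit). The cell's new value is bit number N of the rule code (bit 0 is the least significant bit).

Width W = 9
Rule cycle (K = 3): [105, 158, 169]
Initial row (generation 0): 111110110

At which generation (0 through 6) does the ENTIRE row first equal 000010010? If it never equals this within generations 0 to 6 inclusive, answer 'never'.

Gen 0: 111110110
Gen 1 (rule 105): 100011110
Gen 2 (rule 158): 110111101
Gen 3 (rule 169): 101111010
Gen 4 (rule 105): 011001100
Gen 5 (rule 158): 110111010
Gen 6 (rule 169): 101110100

Answer: never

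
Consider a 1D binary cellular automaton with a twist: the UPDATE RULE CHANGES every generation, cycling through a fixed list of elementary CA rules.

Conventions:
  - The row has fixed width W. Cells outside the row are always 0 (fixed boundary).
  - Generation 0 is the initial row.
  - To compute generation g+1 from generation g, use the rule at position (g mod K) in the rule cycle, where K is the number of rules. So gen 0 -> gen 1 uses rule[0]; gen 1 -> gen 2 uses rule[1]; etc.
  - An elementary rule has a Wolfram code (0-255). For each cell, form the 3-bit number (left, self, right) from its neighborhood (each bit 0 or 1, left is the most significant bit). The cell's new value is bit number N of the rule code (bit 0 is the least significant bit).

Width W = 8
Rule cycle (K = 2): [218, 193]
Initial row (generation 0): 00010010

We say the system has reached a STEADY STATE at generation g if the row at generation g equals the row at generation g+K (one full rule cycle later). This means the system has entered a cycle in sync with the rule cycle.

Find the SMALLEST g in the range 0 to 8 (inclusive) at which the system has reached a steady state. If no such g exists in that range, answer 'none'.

Answer: 7

Derivation:
Gen 0: 00010010
Gen 1 (rule 218): 00101101
Gen 2 (rule 193): 10000100
Gen 3 (rule 218): 01001010
Gen 4 (rule 193): 00000000
Gen 5 (rule 218): 00000000
Gen 6 (rule 193): 11111111
Gen 7 (rule 218): 11111111
Gen 8 (rule 193): 01111111
Gen 9 (rule 218): 11111111
Gen 10 (rule 193): 01111111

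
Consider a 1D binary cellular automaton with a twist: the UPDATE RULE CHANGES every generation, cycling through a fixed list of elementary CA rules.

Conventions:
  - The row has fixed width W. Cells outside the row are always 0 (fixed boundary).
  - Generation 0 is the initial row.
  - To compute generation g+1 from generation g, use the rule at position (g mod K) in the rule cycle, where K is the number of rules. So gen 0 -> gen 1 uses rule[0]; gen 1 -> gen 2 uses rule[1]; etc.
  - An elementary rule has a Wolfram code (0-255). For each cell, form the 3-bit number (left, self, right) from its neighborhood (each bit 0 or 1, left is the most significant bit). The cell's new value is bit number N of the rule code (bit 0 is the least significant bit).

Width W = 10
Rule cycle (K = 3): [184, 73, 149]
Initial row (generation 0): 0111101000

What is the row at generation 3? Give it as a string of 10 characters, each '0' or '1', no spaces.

Answer: 0101111101

Derivation:
Gen 0: 0111101000
Gen 1 (rule 184): 0111010100
Gen 2 (rule 73): 0101000001
Gen 3 (rule 149): 0101111101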